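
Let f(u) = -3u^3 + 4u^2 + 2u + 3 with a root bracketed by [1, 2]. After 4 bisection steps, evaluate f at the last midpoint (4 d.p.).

0.0710

f(1.5) = 4.875 > 0, so the root lies in [1.5, 2]
f(1.75) = 2.671875 > 0, so the root lies in [1.75, 2]
f(1.875) = 1.037109 > 0, so the root lies in [1.875, 2]
f(1.9375) = 0.071 > 0, so the root lies in [1.9375, 2]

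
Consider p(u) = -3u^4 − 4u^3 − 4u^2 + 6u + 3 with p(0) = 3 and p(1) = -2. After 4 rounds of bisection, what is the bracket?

[0.875, 0.9375]

m = 0.5, p(m) = 4.3125 (+); new bracket [0.5, 1]
m = 0.75, p(m) = 2.613281 (+); new bracket [0.75, 1]
m = 0.875, p(m) = 0.749268 (+); new bracket [0.875, 1]
m = 0.9375, p(m) = -0.504 (−); new bracket [0.875, 0.9375]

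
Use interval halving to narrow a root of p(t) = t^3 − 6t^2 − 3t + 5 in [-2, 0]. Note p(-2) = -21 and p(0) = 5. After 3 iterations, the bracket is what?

p(-1) = 1 > 0, so the root lies in [-2, -1]
p(-1.5) = -7.375 < 0, so the root lies in [-1.5, -1]
p(-1.25) = -2.578125 < 0, so the root lies in [-1.25, -1]

[-1.25, -1]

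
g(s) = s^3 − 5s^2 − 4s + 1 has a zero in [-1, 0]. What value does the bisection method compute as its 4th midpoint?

g(-0.5) = 1.625 > 0, so the root lies in [-1, -0.5]
g(-0.75) = 0.765625 > 0, so the root lies in [-1, -0.75]
g(-0.875) = 0.001953 > 0, so the root lies in [-1, -0.875]
g(-0.9375) = -0.4685 < 0, so the root lies in [-0.9375, -0.875]

-0.9375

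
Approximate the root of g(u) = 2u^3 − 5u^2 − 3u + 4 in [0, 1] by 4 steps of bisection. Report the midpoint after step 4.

0.6875

u = 0.5 gives g = 1.5, positive; keep [0.5, 1]
u = 0.75 gives g = -0.21875, negative; keep [0.5, 0.75]
u = 0.625 gives g = 0.660156, positive; keep [0.625, 0.75]
u = 0.6875 gives g = 0.2241, positive; keep [0.6875, 0.75]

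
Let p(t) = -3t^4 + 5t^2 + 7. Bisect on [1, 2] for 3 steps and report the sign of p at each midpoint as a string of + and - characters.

p(1.5) = 3.0625 > 0, so the root lies in [1.5, 2]
p(1.75) = -5.824219 < 0, so the root lies in [1.5, 1.75]
p(1.625) = -0.715576 < 0, so the root lies in [1.5, 1.625]

+--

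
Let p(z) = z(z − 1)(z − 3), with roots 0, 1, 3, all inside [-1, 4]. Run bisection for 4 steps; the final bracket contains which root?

m = 1.5, p(m) = -1.125 (−); new bracket [1.5, 4]
m = 2.75, p(m) = -1.203125 (−); new bracket [2.75, 4]
m = 3.375, p(m) = 3.005859 (+); new bracket [2.75, 3.375]
m = 3.0625, p(m) = 0.3948 (+); new bracket [2.75, 3.0625]

3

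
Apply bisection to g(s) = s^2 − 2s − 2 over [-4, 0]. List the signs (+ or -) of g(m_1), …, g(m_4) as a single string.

s = -2 gives g = 6, positive; keep [-2, 0]
s = -1 gives g = 1, positive; keep [-1, 0]
s = -0.5 gives g = -0.75, negative; keep [-1, -0.5]
s = -0.75 gives g = 0.0625, positive; keep [-0.75, -0.5]

++-+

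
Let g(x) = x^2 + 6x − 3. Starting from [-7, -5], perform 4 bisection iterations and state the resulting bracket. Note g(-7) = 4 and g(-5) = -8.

[-6.5, -6.375]

g(-6) = -3 < 0, so the root lies in [-7, -6]
g(-6.5) = 0.25 > 0, so the root lies in [-6.5, -6]
g(-6.25) = -1.4375 < 0, so the root lies in [-6.5, -6.25]
g(-6.375) = -0.6094 < 0, so the root lies in [-6.5, -6.375]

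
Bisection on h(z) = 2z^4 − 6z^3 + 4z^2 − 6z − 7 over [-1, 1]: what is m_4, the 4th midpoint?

-0.625

m = 0, h(m) = -7 (−); new bracket [-1, 0]
m = -0.5, h(m) = -2.125 (−); new bracket [-1, -0.5]
m = -0.75, h(m) = 2.914062 (+); new bracket [-0.75, -0.5]
m = -0.625, h(m) = 0.0825 (+); new bracket [-0.625, -0.5]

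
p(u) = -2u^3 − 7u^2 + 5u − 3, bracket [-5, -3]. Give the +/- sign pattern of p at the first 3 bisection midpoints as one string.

-++

p(-4) = -7 < 0, so the root lies in [-5, -4]
p(-4.5) = 15 > 0, so the root lies in [-4.5, -4]
p(-4.25) = 2.84375 > 0, so the root lies in [-4.25, -4]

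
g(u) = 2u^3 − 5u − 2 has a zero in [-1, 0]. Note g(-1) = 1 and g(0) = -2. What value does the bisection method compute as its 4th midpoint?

g(-0.5) = 0.25 > 0, so the root lies in [-0.5, 0]
g(-0.25) = -0.78125 < 0, so the root lies in [-0.5, -0.25]
g(-0.375) = -0.230469 < 0, so the root lies in [-0.5, -0.375]
g(-0.4375) = 0.02 > 0, so the root lies in [-0.4375, -0.375]

-0.4375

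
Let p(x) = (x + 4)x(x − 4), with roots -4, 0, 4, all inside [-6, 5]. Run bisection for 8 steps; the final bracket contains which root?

-4

p(-0.5) = 7.875 > 0, so the root lies in [-6, -0.5]
p(-3.25) = 17.671875 > 0, so the root lies in [-6, -3.25]
p(-4.625) = -24.931641 < 0, so the root lies in [-4.625, -3.25]
p(-3.9375) = 1.9534 > 0, so the root lies in [-4.625, -3.9375]
p(-4.28125) = -9.9715 < 0, so the root lies in [-4.28125, -3.9375]
p(-4.109375) = -3.6449 < 0, so the root lies in [-4.109375, -3.9375]
p(-4.0234375) = -0.7566 < 0, so the root lies in [-4.0234375, -3.9375]
p(-3.98046875) = 0.6204 > 0, so the root lies in [-4.0234375, -3.98046875]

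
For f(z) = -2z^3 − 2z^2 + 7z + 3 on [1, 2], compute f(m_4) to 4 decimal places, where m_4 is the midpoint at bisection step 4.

-0.4937

m = 1.5, f(m) = 2.25 (+); new bracket [1.5, 2]
m = 1.75, f(m) = -1.59375 (−); new bracket [1.5, 1.75]
m = 1.625, f(m) = 0.511719 (+); new bracket [1.625, 1.75]
m = 1.6875, f(m) = -0.4937 (−); new bracket [1.625, 1.6875]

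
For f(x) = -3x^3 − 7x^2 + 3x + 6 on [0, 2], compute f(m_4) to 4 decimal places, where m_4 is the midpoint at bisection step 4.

x = 1 gives f = -1, negative; keep [0, 1]
x = 0.5 gives f = 5.375, positive; keep [0.5, 1]
x = 0.75 gives f = 3.046875, positive; keep [0.75, 1]
x = 0.875 gives f = 1.2559, positive; keep [0.875, 1]

1.2559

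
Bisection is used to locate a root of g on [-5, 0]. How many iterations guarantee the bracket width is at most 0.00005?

Width after n steps is 5/2^n. Need 2^n ≥ 5/0.00005 = 100000.
2^16 = 65536 < 100000 ≤ 2^17 = 131072, so n = 17.

17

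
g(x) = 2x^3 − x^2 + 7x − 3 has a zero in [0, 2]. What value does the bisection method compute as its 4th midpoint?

midpoint 1: g = 5 > 0 → [0, 1]
midpoint 0.5: g = 0.5 > 0 → [0, 0.5]
midpoint 0.25: g = -1.28125 < 0 → [0.25, 0.5]
midpoint 0.375: g = -0.4102 < 0 → [0.375, 0.5]

0.375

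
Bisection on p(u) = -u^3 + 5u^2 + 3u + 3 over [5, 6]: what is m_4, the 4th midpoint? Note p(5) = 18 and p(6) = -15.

p(5.5) = 4.375 > 0, so the root lies in [5.5, 6]
p(5.75) = -4.546875 < 0, so the root lies in [5.5, 5.75]
p(5.625) = 0.099609 > 0, so the root lies in [5.625, 5.75]
p(5.6875) = -2.1765 < 0, so the root lies in [5.625, 5.6875]

5.6875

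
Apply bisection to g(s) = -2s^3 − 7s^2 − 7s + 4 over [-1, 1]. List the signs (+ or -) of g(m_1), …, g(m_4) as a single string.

midpoint 0: g = 4 > 0 → [0, 1]
midpoint 0.5: g = -1.5 < 0 → [0, 0.5]
midpoint 0.25: g = 1.78125 > 0 → [0.25, 0.5]
midpoint 0.375: g = 0.2852 > 0 → [0.375, 0.5]

+-++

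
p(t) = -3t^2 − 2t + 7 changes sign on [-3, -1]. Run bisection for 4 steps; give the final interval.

t = -2 gives p = -1, negative; keep [-2, -1]
t = -1.5 gives p = 3.25, positive; keep [-2, -1.5]
t = -1.75 gives p = 1.3125, positive; keep [-2, -1.75]
t = -1.875 gives p = 0.2031, positive; keep [-2, -1.875]

[-2, -1.875]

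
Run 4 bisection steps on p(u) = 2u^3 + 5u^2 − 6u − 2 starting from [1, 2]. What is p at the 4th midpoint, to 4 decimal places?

-0.3315

m = 1.5, p(m) = 7 (+); new bracket [1, 1.5]
m = 1.25, p(m) = 2.21875 (+); new bracket [1, 1.25]
m = 1.125, p(m) = 0.425781 (+); new bracket [1, 1.125]
m = 1.0625, p(m) = -0.3315 (−); new bracket [1.0625, 1.125]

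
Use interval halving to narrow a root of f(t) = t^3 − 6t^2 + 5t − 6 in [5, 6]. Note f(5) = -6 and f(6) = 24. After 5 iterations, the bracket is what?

[5.25, 5.28125]

t = 5.5 gives f = 6.375, positive; keep [5, 5.5]
t = 5.25 gives f = -0.421875, negative; keep [5.25, 5.5]
t = 5.375 gives f = 2.818359, positive; keep [5.25, 5.375]
t = 5.3125 gives f = 1.1594, positive; keep [5.25, 5.3125]
t = 5.28125 gives f = 0.3592, positive; keep [5.25, 5.28125]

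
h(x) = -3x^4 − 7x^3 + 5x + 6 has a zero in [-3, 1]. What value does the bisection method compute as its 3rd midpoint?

midpoint -1: h = 5 > 0 → [-3, -1]
midpoint -2: h = 4 > 0 → [-3, -2]
midpoint -2.5: h = -14.3125 < 0 → [-2.5, -2]

-2.5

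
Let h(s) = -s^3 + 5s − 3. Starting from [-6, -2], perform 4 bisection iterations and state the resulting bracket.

s = -4 gives h = 41, positive; keep [-4, -2]
s = -3 gives h = 9, positive; keep [-3, -2]
s = -2.5 gives h = 0.125, positive; keep [-2.5, -2]
s = -2.25 gives h = -2.8594, negative; keep [-2.5, -2.25]

[-2.5, -2.25]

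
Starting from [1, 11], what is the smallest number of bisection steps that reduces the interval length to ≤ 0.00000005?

28

Width after n steps is 10/2^n. Need 2^n ≥ 10/0.00000005 = 200000000.
2^27 = 134217728 < 200000000 ≤ 2^28 = 268435456, so n = 28.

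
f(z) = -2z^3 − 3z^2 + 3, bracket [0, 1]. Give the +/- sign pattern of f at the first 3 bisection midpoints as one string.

midpoint 0.5: f = 2 > 0 → [0.5, 1]
midpoint 0.75: f = 0.46875 > 0 → [0.75, 1]
midpoint 0.875: f = -0.636719 < 0 → [0.75, 0.875]

++-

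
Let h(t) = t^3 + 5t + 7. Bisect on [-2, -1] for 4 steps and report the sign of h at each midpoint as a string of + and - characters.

t = -1.5 gives h = -3.875, negative; keep [-1.5, -1]
t = -1.25 gives h = -1.203125, negative; keep [-1.25, -1]
t = -1.125 gives h = -0.048828, negative; keep [-1.125, -1]
t = -1.0625 gives h = 0.488, positive; keep [-1.125, -1.0625]

---+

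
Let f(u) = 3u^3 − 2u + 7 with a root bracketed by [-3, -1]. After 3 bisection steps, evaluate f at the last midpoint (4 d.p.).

3.6406

midpoint -2: f = -13 < 0 → [-2, -1]
midpoint -1.5: f = -0.125 < 0 → [-1.5, -1]
midpoint -1.25: f = 3.640625 > 0 → [-1.5, -1.25]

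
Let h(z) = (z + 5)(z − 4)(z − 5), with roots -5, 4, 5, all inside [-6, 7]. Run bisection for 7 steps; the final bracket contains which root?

-5

h(0.5) = 86.625 > 0, so the root lies in [-6, 0.5]
h(-2.75) = 117.703125 > 0, so the root lies in [-6, -2.75]
h(-4.375) = 49.072266 > 0, so the root lies in [-6, -4.375]
h(-5.1875) = -17.5496 < 0, so the root lies in [-5.1875, -4.375]
h(-4.78125) = 18.7888 > 0, so the root lies in [-5.1875, -4.78125]
h(-4.984375) = 1.4016 > 0, so the root lies in [-5.1875, -4.984375]
h(-5.0859375) = -7.8753 < 0, so the root lies in [-5.0859375, -4.984375]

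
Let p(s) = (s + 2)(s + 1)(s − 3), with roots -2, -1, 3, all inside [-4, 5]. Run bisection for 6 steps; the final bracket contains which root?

3

p(0.5) = -9.375 < 0, so the root lies in [0.5, 5]
p(2.75) = -4.453125 < 0, so the root lies in [2.75, 5]
p(3.875) = 25.060547 > 0, so the root lies in [2.75, 3.875]
p(3.3125) = 7.1594 > 0, so the root lies in [2.75, 3.3125]
p(3.03125) = 0.6338 > 0, so the root lies in [2.75, 3.03125]
p(2.890625) = -2.0811 < 0, so the root lies in [2.890625, 3.03125]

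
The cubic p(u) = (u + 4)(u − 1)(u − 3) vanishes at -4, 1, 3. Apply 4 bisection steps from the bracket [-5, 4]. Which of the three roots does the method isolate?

m = -0.5, p(m) = 18.375 (+); new bracket [-5, -0.5]
m = -2.75, p(m) = 26.953125 (+); new bracket [-5, -2.75]
m = -3.875, p(m) = 4.189453 (+); new bracket [-5, -3.875]
m = -4.4375, p(m) = -17.6931 (−); new bracket [-4.4375, -3.875]

-4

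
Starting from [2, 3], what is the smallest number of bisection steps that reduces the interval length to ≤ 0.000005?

18

Width after n steps is 1/2^n. Need 2^n ≥ 1/0.000005 = 200000.
2^17 = 131072 < 200000 ≤ 2^18 = 262144, so n = 18.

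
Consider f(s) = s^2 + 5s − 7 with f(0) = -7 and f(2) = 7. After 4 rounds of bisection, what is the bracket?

midpoint 1: f = -1 < 0 → [1, 2]
midpoint 1.5: f = 2.75 > 0 → [1, 1.5]
midpoint 1.25: f = 0.8125 > 0 → [1, 1.25]
midpoint 1.125: f = -0.1094 < 0 → [1.125, 1.25]

[1.125, 1.25]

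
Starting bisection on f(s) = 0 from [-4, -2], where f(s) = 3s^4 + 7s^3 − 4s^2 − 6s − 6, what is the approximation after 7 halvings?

-2.671875

m = -3, f(m) = 30 (+); new bracket [-3, -2]
m = -2.5, f(m) = -8.1875 (−); new bracket [-3, -2.5]
m = -2.75, f(m) = 6.246094 (+); new bracket [-2.75, -2.5]
m = -2.625, f(m) = -1.9856 (−); new bracket [-2.75, -2.625]
m = -2.6875, f(m) = 1.8584 (+); new bracket [-2.6875, -2.625]
m = -2.65625, f(m) = -0.1292 (−); new bracket [-2.6875, -2.65625]
m = -2.671875, f(m) = 0.8479 (+); new bracket [-2.671875, -2.65625]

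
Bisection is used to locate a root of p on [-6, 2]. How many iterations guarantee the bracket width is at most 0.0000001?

27

Width after n steps is 8/2^n. Need 2^n ≥ 8/0.0000001 = 80000000.
2^26 = 67108864 < 80000000 ≤ 2^27 = 134217728, so n = 27.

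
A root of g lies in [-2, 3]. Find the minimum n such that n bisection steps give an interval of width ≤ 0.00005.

17

Width after n steps is 5/2^n. Need 2^n ≥ 5/0.00005 = 100000.
2^16 = 65536 < 100000 ≤ 2^17 = 131072, so n = 17.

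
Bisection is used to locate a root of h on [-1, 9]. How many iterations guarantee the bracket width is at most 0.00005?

18

Width after n steps is 10/2^n. Need 2^n ≥ 10/0.00005 = 200000.
2^17 = 131072 < 200000 ≤ 2^18 = 262144, so n = 18.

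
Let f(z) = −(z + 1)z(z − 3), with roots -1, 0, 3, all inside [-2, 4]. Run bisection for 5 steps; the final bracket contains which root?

midpoint 1: f = 4 > 0 → [1, 4]
midpoint 2.5: f = 4.375 > 0 → [2.5, 4]
midpoint 3.25: f = -3.453125 < 0 → [2.5, 3.25]
midpoint 2.875: f = 1.3926 > 0 → [2.875, 3.25]
midpoint 3.0625: f = -0.7776 < 0 → [2.875, 3.0625]

3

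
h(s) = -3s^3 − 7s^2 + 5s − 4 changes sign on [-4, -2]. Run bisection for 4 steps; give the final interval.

[-3.125, -3]

s = -3 gives h = -1, negative; keep [-4, -3]
s = -3.5 gives h = 21.375, positive; keep [-3.5, -3]
s = -3.25 gives h = 8.796875, positive; keep [-3.25, -3]
s = -3.125 gives h = 3.5684, positive; keep [-3.125, -3]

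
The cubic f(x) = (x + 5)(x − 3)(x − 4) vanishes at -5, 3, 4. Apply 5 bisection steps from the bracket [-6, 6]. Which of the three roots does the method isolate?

-5

midpoint 0: f = 60 > 0 → [-6, 0]
midpoint -3: f = 84 > 0 → [-6, -3]
midpoint -4.5: f = 31.875 > 0 → [-6, -4.5]
midpoint -5.25: f = -19.0781 < 0 → [-5.25, -4.5]
midpoint -4.875: f = 8.7363 > 0 → [-5.25, -4.875]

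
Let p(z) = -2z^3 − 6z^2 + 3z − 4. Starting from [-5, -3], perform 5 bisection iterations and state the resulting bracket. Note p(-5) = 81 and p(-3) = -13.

m = -4, p(m) = 16 (+); new bracket [-4, -3]
m = -3.5, p(m) = -2.25 (−); new bracket [-4, -3.5]
m = -3.75, p(m) = 5.84375 (+); new bracket [-3.75, -3.5]
m = -3.625, p(m) = 1.5508 (+); new bracket [-3.625, -3.5]
m = -3.5625, p(m) = -0.4097 (−); new bracket [-3.625, -3.5625]

[-3.625, -3.5625]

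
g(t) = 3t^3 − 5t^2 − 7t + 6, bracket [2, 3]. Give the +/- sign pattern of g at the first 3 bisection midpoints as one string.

+-+

midpoint 2.5: g = 4.125 > 0 → [2, 2.5]
midpoint 2.25: g = -0.890625 < 0 → [2.25, 2.5]
midpoint 2.375: g = 1.361328 > 0 → [2.25, 2.375]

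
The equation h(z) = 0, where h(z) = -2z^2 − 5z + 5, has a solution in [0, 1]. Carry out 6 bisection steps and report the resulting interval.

[0.75, 0.765625]

z = 0.5 gives h = 2, positive; keep [0.5, 1]
z = 0.75 gives h = 0.125, positive; keep [0.75, 1]
z = 0.875 gives h = -0.90625, negative; keep [0.75, 0.875]
z = 0.8125 gives h = -0.3828, negative; keep [0.75, 0.8125]
z = 0.78125 gives h = -0.127, negative; keep [0.75, 0.78125]
z = 0.765625 gives h = -0.0005, negative; keep [0.75, 0.765625]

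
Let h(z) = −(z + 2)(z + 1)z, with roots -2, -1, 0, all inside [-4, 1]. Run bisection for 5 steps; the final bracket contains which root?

midpoint -1.5: h = -0.375 < 0 → [-4, -1.5]
midpoint -2.75: h = 3.609375 > 0 → [-2.75, -1.5]
midpoint -2.125: h = 0.298828 > 0 → [-2.125, -1.5]
midpoint -1.8125: h = -0.2761 < 0 → [-2.125, -1.8125]
midpoint -1.96875: h = -0.0596 < 0 → [-2.125, -1.96875]

-2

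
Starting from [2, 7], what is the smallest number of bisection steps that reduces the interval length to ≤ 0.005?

Width after n steps is 5/2^n. Need 2^n ≥ 5/0.005 = 1000.
2^9 = 512 < 1000 ≤ 2^10 = 1024, so n = 10.

10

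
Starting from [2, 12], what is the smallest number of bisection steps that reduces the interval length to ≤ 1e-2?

10

Width after n steps is 10/2^n. Need 2^n ≥ 10/1e-2 = 1000.
2^9 = 512 < 1000 ≤ 2^10 = 1024, so n = 10.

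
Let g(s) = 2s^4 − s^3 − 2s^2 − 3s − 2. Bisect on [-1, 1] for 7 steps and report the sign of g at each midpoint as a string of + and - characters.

--+--+-

midpoint 0: g = -2 < 0 → [-1, 0]
midpoint -0.5: g = -0.75 < 0 → [-1, -0.5]
midpoint -0.75: g = 0.179688 > 0 → [-0.75, -0.5]
midpoint -0.625: g = -0.3569 < 0 → [-0.75, -0.625]
midpoint -0.6875: g = -0.1111 < 0 → [-0.75, -0.6875]
midpoint -0.71875: g = 0.0281 > 0 → [-0.71875, -0.6875]
midpoint -0.703125: g = -0.0429 < 0 → [-0.71875, -0.703125]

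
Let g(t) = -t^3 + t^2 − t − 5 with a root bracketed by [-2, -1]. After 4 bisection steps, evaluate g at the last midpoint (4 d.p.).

0.2961

midpoint -1.5: g = 2.125 > 0 → [-1.5, -1]
midpoint -1.25: g = -0.234375 < 0 → [-1.5, -1.25]
midpoint -1.375: g = 0.865234 > 0 → [-1.375, -1.25]
midpoint -1.3125: g = 0.2961 > 0 → [-1.3125, -1.25]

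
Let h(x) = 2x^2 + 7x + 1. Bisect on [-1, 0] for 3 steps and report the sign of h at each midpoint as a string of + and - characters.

--+

midpoint -0.5: h = -2 < 0 → [-0.5, 0]
midpoint -0.25: h = -0.625 < 0 → [-0.25, 0]
midpoint -0.125: h = 0.15625 > 0 → [-0.25, -0.125]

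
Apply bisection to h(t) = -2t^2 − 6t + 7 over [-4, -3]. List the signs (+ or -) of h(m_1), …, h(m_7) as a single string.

m = -3.5, h(m) = 3.5 (+); new bracket [-4, -3.5]
m = -3.75, h(m) = 1.375 (+); new bracket [-4, -3.75]
m = -3.875, h(m) = 0.21875 (+); new bracket [-4, -3.875]
m = -3.9375, h(m) = -0.3828 (−); new bracket [-3.9375, -3.875]
m = -3.90625, h(m) = -0.0801 (−); new bracket [-3.90625, -3.875]
m = -3.890625, h(m) = 0.0698 (+); new bracket [-3.90625, -3.890625]
m = -3.8984375, h(m) = -0.005 (−); new bracket [-3.8984375, -3.890625]

+++--+-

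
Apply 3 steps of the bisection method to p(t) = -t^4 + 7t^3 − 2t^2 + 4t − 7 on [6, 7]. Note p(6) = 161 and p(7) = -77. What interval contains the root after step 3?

p(6.5) = 71.8125 > 0, so the root lies in [6.5, 7]
p(6.75) = 5.761719 > 0, so the root lies in [6.75, 7]
p(6.875) = -33.412354 < 0, so the root lies in [6.75, 6.875]

[6.75, 6.875]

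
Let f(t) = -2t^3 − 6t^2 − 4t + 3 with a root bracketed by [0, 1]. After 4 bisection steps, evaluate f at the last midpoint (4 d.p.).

midpoint 0.5: f = -0.75 < 0 → [0, 0.5]
midpoint 0.25: f = 1.59375 > 0 → [0.25, 0.5]
midpoint 0.375: f = 0.550781 > 0 → [0.375, 0.5]
midpoint 0.4375: f = -0.0659 < 0 → [0.375, 0.4375]

-0.0659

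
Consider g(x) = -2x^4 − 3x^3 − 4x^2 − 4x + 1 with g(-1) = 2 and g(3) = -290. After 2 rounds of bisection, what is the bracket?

midpoint 1: g = -12 < 0 → [-1, 1]
midpoint 0: g = 1 > 0 → [0, 1]

[0, 1]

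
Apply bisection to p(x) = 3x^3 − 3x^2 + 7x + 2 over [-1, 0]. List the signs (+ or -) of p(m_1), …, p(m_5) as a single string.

midpoint -0.5: p = -2.625 < 0 → [-0.5, 0]
midpoint -0.25: p = 0.015625 > 0 → [-0.5, -0.25]
midpoint -0.375: p = -1.205078 < 0 → [-0.375, -0.25]
midpoint -0.3125: p = -0.572 < 0 → [-0.3125, -0.25]
midpoint -0.28125: p = -0.2728 < 0 → [-0.28125, -0.25]

-+---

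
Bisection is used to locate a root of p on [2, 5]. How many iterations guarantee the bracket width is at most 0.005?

10

Width after n steps is 3/2^n. Need 2^n ≥ 3/0.005 = 600.
2^9 = 512 < 600 ≤ 2^10 = 1024, so n = 10.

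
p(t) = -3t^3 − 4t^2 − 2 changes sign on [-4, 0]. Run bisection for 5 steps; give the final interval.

[-1.625, -1.5]

p(-2) = 6 > 0, so the root lies in [-2, 0]
p(-1) = -3 < 0, so the root lies in [-2, -1]
p(-1.5) = -0.875 < 0, so the root lies in [-2, -1.5]
p(-1.75) = 1.8281 > 0, so the root lies in [-1.75, -1.5]
p(-1.625) = 0.3105 > 0, so the root lies in [-1.625, -1.5]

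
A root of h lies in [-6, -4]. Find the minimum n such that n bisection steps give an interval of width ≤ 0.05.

6

Width after n steps is 2/2^n. Need 2^n ≥ 2/0.05 = 40.
2^5 = 32 < 40 ≤ 2^6 = 64, so n = 6.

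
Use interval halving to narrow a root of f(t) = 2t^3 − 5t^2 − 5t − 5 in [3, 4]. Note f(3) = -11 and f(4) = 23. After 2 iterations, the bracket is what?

m = 3.5, f(m) = 2 (+); new bracket [3, 3.5]
m = 3.25, f(m) = -5.40625 (−); new bracket [3.25, 3.5]

[3.25, 3.5]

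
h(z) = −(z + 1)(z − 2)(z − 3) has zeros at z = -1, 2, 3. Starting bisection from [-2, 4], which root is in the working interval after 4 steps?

midpoint 1: h = -4 < 0 → [-2, 1]
midpoint -0.5: h = -4.375 < 0 → [-2, -0.5]
midpoint -1.25: h = 3.453125 > 0 → [-1.25, -0.5]
midpoint -0.875: h = -1.3926 < 0 → [-1.25, -0.875]

-1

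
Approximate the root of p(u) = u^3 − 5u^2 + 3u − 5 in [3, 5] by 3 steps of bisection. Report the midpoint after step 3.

4.75

m = 4, p(m) = -9 (−); new bracket [4, 5]
m = 4.5, p(m) = -1.625 (−); new bracket [4.5, 5]
m = 4.75, p(m) = 3.609375 (+); new bracket [4.5, 4.75]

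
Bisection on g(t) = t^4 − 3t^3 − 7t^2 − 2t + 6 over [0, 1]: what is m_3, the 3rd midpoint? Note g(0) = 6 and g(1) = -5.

0.625

g(0.5) = 2.9375 > 0, so the root lies in [0.5, 1]
g(0.75) = -0.386719 < 0, so the root lies in [0.5, 0.75]
g(0.625) = 1.435791 > 0, so the root lies in [0.625, 0.75]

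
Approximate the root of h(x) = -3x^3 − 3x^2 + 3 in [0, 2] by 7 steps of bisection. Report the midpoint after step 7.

0.765625

m = 1, h(m) = -3 (−); new bracket [0, 1]
m = 0.5, h(m) = 1.875 (+); new bracket [0.5, 1]
m = 0.75, h(m) = 0.046875 (+); new bracket [0.75, 1]
m = 0.875, h(m) = -1.3066 (−); new bracket [0.75, 0.875]
m = 0.8125, h(m) = -0.5896 (−); new bracket [0.75, 0.8125]
m = 0.78125, h(m) = -0.2616 (−); new bracket [0.75, 0.78125]
m = 0.765625, h(m) = -0.1049 (−); new bracket [0.75, 0.765625]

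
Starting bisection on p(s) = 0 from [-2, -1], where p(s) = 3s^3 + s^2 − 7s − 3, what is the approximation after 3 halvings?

-1.375

s = -1.5 gives p = -0.375, negative; keep [-1.5, -1]
s = -1.25 gives p = 1.453125, positive; keep [-1.5, -1.25]
s = -1.375 gives p = 0.716797, positive; keep [-1.5, -1.375]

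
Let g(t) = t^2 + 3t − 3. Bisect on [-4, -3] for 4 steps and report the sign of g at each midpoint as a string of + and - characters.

--++

m = -3.5, g(m) = -1.25 (−); new bracket [-4, -3.5]
m = -3.75, g(m) = -0.1875 (−); new bracket [-4, -3.75]
m = -3.875, g(m) = 0.390625 (+); new bracket [-3.875, -3.75]
m = -3.8125, g(m) = 0.0977 (+); new bracket [-3.8125, -3.75]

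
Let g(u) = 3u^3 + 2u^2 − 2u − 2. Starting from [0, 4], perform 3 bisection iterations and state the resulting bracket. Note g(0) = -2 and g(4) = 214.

u = 2 gives g = 26, positive; keep [0, 2]
u = 1 gives g = 1, positive; keep [0, 1]
u = 0.5 gives g = -2.125, negative; keep [0.5, 1]

[0.5, 1]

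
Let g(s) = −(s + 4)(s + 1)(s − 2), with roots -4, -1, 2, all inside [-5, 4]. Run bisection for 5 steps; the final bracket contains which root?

midpoint -0.5: g = 4.375 > 0 → [-0.5, 4]
midpoint 1.75: g = 3.953125 > 0 → [1.75, 4]
midpoint 2.875: g = -23.310547 < 0 → [1.75, 2.875]
midpoint 2.3125: g = -6.5344 < 0 → [1.75, 2.3125]
midpoint 2.03125: g = -0.5713 < 0 → [1.75, 2.03125]

2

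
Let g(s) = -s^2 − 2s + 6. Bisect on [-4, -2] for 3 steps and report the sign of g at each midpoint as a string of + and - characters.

m = -3, g(m) = 3 (+); new bracket [-4, -3]
m = -3.5, g(m) = 0.75 (+); new bracket [-4, -3.5]
m = -3.75, g(m) = -0.5625 (−); new bracket [-3.75, -3.5]

++-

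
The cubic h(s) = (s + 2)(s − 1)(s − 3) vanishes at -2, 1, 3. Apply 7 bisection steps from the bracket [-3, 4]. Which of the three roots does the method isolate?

m = 0.5, h(m) = 3.125 (+); new bracket [-3, 0.5]
m = -1.25, h(m) = 7.171875 (+); new bracket [-3, -1.25]
m = -2.125, h(m) = -2.001953 (−); new bracket [-2.125, -1.25]
m = -1.6875, h(m) = 3.9368 (+); new bracket [-2.125, -1.6875]
m = -1.90625, h(m) = 1.3368 (+); new bracket [-2.125, -1.90625]
m = -2.015625, h(m) = -0.2363 (−); new bracket [-2.015625, -1.90625]
m = -1.9609375, h(m) = 0.5738 (+); new bracket [-2.015625, -1.9609375]

-2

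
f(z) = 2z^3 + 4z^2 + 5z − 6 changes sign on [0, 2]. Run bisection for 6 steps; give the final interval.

[0.6875, 0.71875]

midpoint 1: f = 5 > 0 → [0, 1]
midpoint 0.5: f = -2.25 < 0 → [0.5, 1]
midpoint 0.75: f = 0.84375 > 0 → [0.5, 0.75]
midpoint 0.625: f = -0.8242 < 0 → [0.625, 0.75]
midpoint 0.6875: f = -0.022 < 0 → [0.6875, 0.75]
midpoint 0.71875: f = 0.4028 > 0 → [0.6875, 0.71875]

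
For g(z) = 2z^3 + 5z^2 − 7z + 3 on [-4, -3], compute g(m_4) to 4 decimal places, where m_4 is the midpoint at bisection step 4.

z = -3.5 gives g = 3, positive; keep [-4, -3.5]
z = -3.75 gives g = -5.90625, negative; keep [-3.75, -3.5]
z = -3.625 gives g = -1.191406, negative; keep [-3.625, -3.5]
z = -3.5625 gives g = 0.9683, positive; keep [-3.625, -3.5625]

0.9683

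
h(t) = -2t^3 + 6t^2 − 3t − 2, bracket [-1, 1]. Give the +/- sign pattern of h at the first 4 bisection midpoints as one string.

-+-+

midpoint 0: h = -2 < 0 → [-1, 0]
midpoint -0.5: h = 1.25 > 0 → [-0.5, 0]
midpoint -0.25: h = -0.84375 < 0 → [-0.5, -0.25]
midpoint -0.375: h = 0.0742 > 0 → [-0.375, -0.25]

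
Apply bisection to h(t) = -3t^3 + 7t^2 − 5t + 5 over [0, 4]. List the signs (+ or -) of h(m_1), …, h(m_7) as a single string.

-++++-+

midpoint 2: h = -1 < 0 → [0, 2]
midpoint 1: h = 4 > 0 → [1, 2]
midpoint 1.5: h = 3.125 > 0 → [1.5, 2]
midpoint 1.75: h = 1.6094 > 0 → [1.75, 2]
midpoint 1.875: h = 0.459 > 0 → [1.875, 2]
midpoint 1.9375: h = -0.2297 < 0 → [1.875, 1.9375]
midpoint 1.90625: h = 0.1245 > 0 → [1.90625, 1.9375]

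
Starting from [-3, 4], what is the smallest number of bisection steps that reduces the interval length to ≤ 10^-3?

Width after n steps is 7/2^n. Need 2^n ≥ 7/10^-3 = 7000.
2^12 = 4096 < 7000 ≤ 2^13 = 8192, so n = 13.

13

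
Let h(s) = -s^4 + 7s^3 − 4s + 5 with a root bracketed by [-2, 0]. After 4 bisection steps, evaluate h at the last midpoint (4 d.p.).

-2.0686

m = -1, h(m) = 1 (+); new bracket [-2, -1]
m = -1.5, h(m) = -17.6875 (−); new bracket [-1.5, -1]
m = -1.25, h(m) = -6.113281 (−); new bracket [-1.25, -1]
m = -1.125, h(m) = -2.0686 (−); new bracket [-1.125, -1]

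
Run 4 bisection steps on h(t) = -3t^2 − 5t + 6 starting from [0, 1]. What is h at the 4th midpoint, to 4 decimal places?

-0.0430

t = 0.5 gives h = 2.75, positive; keep [0.5, 1]
t = 0.75 gives h = 0.5625, positive; keep [0.75, 1]
t = 0.875 gives h = -0.671875, negative; keep [0.75, 0.875]
t = 0.8125 gives h = -0.043, negative; keep [0.75, 0.8125]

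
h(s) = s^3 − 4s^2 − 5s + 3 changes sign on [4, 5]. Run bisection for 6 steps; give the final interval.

m = 4.5, h(m) = -9.375 (−); new bracket [4.5, 5]
m = 4.75, h(m) = -3.828125 (−); new bracket [4.75, 5]
m = 4.875, h(m) = -0.580078 (−); new bracket [4.875, 5]
m = 4.9375, h(m) = 1.1677 (+); new bracket [4.875, 4.9375]
m = 4.90625, h(m) = 0.2834 (+); new bracket [4.875, 4.90625]
m = 4.890625, h(m) = -0.151 (−); new bracket [4.890625, 4.90625]

[4.890625, 4.90625]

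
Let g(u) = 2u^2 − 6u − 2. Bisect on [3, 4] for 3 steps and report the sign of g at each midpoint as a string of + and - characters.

+-+

midpoint 3.5: g = 1.5 > 0 → [3, 3.5]
midpoint 3.25: g = -0.375 < 0 → [3.25, 3.5]
midpoint 3.375: g = 0.53125 > 0 → [3.25, 3.375]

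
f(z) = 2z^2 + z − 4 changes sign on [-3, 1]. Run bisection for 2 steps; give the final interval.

[-2, -1]

m = -1, f(m) = -3 (−); new bracket [-3, -1]
m = -2, f(m) = 2 (+); new bracket [-2, -1]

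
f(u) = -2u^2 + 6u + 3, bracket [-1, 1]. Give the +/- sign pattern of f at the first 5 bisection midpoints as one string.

midpoint 0: f = 3 > 0 → [-1, 0]
midpoint -0.5: f = -0.5 < 0 → [-0.5, 0]
midpoint -0.25: f = 1.375 > 0 → [-0.5, -0.25]
midpoint -0.375: f = 0.4688 > 0 → [-0.5, -0.375]
midpoint -0.4375: f = -0.0078 < 0 → [-0.4375, -0.375]

+-++-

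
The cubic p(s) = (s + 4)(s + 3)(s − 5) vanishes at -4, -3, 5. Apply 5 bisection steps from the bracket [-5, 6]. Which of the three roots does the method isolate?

s = 0.5 gives p = -70.875, negative; keep [0.5, 6]
s = 3.25 gives p = -79.296875, negative; keep [3.25, 6]
s = 4.625 gives p = -24.662109, negative; keep [4.625, 6]
s = 5.3125 gives p = 24.1907, positive; keep [4.625, 5.3125]
s = 4.96875 gives p = -2.2334, negative; keep [4.96875, 5.3125]

5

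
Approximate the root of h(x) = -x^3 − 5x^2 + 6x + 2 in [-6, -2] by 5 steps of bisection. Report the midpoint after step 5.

-5.875

m = -4, h(m) = -38 (−); new bracket [-6, -4]
m = -5, h(m) = -28 (−); new bracket [-6, -5]
m = -5.5, h(m) = -15.875 (−); new bracket [-6, -5.5]
m = -5.75, h(m) = -7.7031 (−); new bracket [-6, -5.75]
m = -5.875, h(m) = -3.0488 (−); new bracket [-6, -5.875]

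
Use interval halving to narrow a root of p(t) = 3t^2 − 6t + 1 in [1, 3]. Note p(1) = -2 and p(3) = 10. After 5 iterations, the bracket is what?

m = 2, p(m) = 1 (+); new bracket [1, 2]
m = 1.5, p(m) = -1.25 (−); new bracket [1.5, 2]
m = 1.75, p(m) = -0.3125 (−); new bracket [1.75, 2]
m = 1.875, p(m) = 0.2969 (+); new bracket [1.75, 1.875]
m = 1.8125, p(m) = -0.0195 (−); new bracket [1.8125, 1.875]

[1.8125, 1.875]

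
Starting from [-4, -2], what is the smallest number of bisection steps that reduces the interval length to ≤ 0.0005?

12

Width after n steps is 2/2^n. Need 2^n ≥ 2/0.0005 = 4000.
2^11 = 2048 < 4000 ≤ 2^12 = 4096, so n = 12.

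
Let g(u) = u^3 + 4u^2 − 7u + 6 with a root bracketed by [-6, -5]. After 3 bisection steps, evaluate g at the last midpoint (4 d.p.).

u = -5.5 gives g = -0.875, negative; keep [-5.5, -5]
u = -5.25 gives g = 8.296875, positive; keep [-5.5, -5.25]
u = -5.375 gives g = 3.900391, positive; keep [-5.5, -5.375]

3.9004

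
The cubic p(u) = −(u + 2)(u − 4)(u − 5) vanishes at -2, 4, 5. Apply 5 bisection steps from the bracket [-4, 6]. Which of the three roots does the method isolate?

-2

m = 1, p(m) = -36 (−); new bracket [-4, 1]
m = -1.5, p(m) = -17.875 (−); new bracket [-4, -1.5]
m = -2.75, p(m) = 39.234375 (+); new bracket [-2.75, -1.5]
m = -2.125, p(m) = 5.4551 (+); new bracket [-2.125, -1.5]
m = -1.8125, p(m) = -7.4246 (−); new bracket [-2.125, -1.8125]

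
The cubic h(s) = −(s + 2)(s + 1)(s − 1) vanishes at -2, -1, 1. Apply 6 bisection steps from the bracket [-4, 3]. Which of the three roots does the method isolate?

m = -0.5, h(m) = 1.125 (+); new bracket [-0.5, 3]
m = 1.25, h(m) = -1.828125 (−); new bracket [-0.5, 1.25]
m = 0.375, h(m) = 2.041016 (+); new bracket [0.375, 1.25]
m = 0.8125, h(m) = 0.9558 (+); new bracket [0.8125, 1.25]
m = 1.03125, h(m) = -0.1924 (−); new bracket [0.8125, 1.03125]
m = 0.921875, h(m) = 0.4387 (+); new bracket [0.921875, 1.03125]

1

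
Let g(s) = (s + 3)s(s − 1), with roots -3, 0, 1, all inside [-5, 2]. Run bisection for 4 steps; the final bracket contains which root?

-3

m = -1.5, g(m) = 5.625 (+); new bracket [-5, -1.5]
m = -3.25, g(m) = -3.453125 (−); new bracket [-3.25, -1.5]
m = -2.375, g(m) = 5.009766 (+); new bracket [-3.25, -2.375]
m = -2.8125, g(m) = 2.0105 (+); new bracket [-3.25, -2.8125]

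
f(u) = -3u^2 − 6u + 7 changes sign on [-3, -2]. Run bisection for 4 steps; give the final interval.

midpoint -2.5: f = 3.25 > 0 → [-3, -2.5]
midpoint -2.75: f = 0.8125 > 0 → [-3, -2.75]
midpoint -2.875: f = -0.546875 < 0 → [-2.875, -2.75]
midpoint -2.8125: f = 0.1445 > 0 → [-2.875, -2.8125]

[-2.875, -2.8125]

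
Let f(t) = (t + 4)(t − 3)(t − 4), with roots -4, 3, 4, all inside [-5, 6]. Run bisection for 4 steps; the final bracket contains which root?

midpoint 0.5: f = 39.375 > 0 → [-5, 0.5]
midpoint -2.25: f = 57.421875 > 0 → [-5, -2.25]
midpoint -3.625: f = 18.943359 > 0 → [-5, -3.625]
midpoint -4.3125: f = -18.9954 < 0 → [-4.3125, -3.625]

-4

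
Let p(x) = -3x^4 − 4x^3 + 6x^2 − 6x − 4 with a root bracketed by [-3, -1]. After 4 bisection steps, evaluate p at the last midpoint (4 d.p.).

2.2297

midpoint -2: p = 16 > 0 → [-3, -2]
midpoint -2.5: p = -6.1875 < 0 → [-2.5, -2]
midpoint -2.25: p = 8.550781 > 0 → [-2.5, -2.25]
midpoint -2.375: p = 2.2297 > 0 → [-2.5, -2.375]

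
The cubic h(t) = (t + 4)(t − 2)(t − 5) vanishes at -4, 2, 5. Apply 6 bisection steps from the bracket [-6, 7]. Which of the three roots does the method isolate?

m = 0.5, h(m) = 30.375 (+); new bracket [-6, 0.5]
m = -2.75, h(m) = 46.015625 (+); new bracket [-6, -2.75]
m = -4.375, h(m) = -22.412109 (−); new bracket [-4.375, -2.75]
m = -3.5625, h(m) = 20.8376 (+); new bracket [-4.375, -3.5625]
m = -3.96875, h(m) = 1.6729 (+); new bracket [-4.375, -3.96875]
m = -4.171875, h(m) = -9.7294 (−); new bracket [-4.171875, -3.96875]

-4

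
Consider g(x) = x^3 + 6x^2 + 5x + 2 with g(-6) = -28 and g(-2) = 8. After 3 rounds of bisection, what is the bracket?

g(-4) = 14 > 0, so the root lies in [-6, -4]
g(-5) = 2 > 0, so the root lies in [-6, -5]
g(-5.5) = -10.375 < 0, so the root lies in [-5.5, -5]

[-5.5, -5]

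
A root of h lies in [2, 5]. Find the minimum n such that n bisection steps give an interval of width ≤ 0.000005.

Width after n steps is 3/2^n. Need 2^n ≥ 3/0.000005 = 600000.
2^19 = 524288 < 600000 ≤ 2^20 = 1048576, so n = 20.

20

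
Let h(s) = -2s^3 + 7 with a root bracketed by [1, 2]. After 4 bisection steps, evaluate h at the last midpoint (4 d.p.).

m = 1.5, h(m) = 0.25 (+); new bracket [1.5, 2]
m = 1.75, h(m) = -3.71875 (−); new bracket [1.5, 1.75]
m = 1.625, h(m) = -1.582031 (−); new bracket [1.5, 1.625]
m = 1.5625, h(m) = -0.6294 (−); new bracket [1.5, 1.5625]

-0.6294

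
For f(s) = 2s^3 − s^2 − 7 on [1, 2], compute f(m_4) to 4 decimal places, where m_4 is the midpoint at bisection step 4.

-0.2368

f(1.5) = -2.5 < 0, so the root lies in [1.5, 2]
f(1.75) = 0.65625 > 0, so the root lies in [1.5, 1.75]
f(1.625) = -1.058594 < 0, so the root lies in [1.625, 1.75]
f(1.6875) = -0.2368 < 0, so the root lies in [1.6875, 1.75]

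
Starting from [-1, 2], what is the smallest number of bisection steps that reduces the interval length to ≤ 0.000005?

Width after n steps is 3/2^n. Need 2^n ≥ 3/0.000005 = 600000.
2^19 = 524288 < 600000 ≤ 2^20 = 1048576, so n = 20.

20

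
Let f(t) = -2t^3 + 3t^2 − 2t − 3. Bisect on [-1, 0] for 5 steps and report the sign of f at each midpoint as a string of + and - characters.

-+-++

midpoint -0.5: f = -1 < 0 → [-1, -0.5]
midpoint -0.75: f = 1.03125 > 0 → [-0.75, -0.5]
midpoint -0.625: f = -0.089844 < 0 → [-0.75, -0.625]
midpoint -0.6875: f = 0.4429 > 0 → [-0.6875, -0.625]
midpoint -0.65625: f = 0.1697 > 0 → [-0.65625, -0.625]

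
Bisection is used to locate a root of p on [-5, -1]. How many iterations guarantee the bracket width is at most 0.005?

Width after n steps is 4/2^n. Need 2^n ≥ 4/0.005 = 800.
2^9 = 512 < 800 ≤ 2^10 = 1024, so n = 10.

10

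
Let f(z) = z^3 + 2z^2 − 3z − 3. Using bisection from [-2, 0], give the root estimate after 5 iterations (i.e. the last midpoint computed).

-0.8125

z = -1 gives f = 1, positive; keep [-1, 0]
z = -0.5 gives f = -1.125, negative; keep [-1, -0.5]
z = -0.75 gives f = -0.046875, negative; keep [-1, -0.75]
z = -0.875 gives f = 0.4863, positive; keep [-0.875, -0.75]
z = -0.8125 gives f = 0.2214, positive; keep [-0.8125, -0.75]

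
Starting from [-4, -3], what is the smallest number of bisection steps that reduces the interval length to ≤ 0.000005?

18

Width after n steps is 1/2^n. Need 2^n ≥ 1/0.000005 = 200000.
2^17 = 131072 < 200000 ≤ 2^18 = 262144, so n = 18.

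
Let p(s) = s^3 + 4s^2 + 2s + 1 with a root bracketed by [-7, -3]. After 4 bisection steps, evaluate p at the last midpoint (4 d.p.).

s = -5 gives p = -34, negative; keep [-5, -3]
s = -4 gives p = -7, negative; keep [-4, -3]
s = -3.5 gives p = 0.125, positive; keep [-4, -3.5]
s = -3.75 gives p = -2.9844, negative; keep [-3.75, -3.5]

-2.9844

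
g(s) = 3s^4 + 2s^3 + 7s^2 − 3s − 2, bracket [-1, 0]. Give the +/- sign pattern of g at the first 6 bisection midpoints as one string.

+-+---

midpoint -0.5: g = 1.1875 > 0 → [-0.5, 0]
midpoint -0.25: g = -0.832031 < 0 → [-0.5, -0.25]
midpoint -0.375: g = 0.063232 > 0 → [-0.375, -0.25]
midpoint -0.3125: g = -0.4113 < 0 → [-0.375, -0.3125]
midpoint -0.34375: g = -0.181 < 0 → [-0.375, -0.34375]
midpoint -0.359375: g = -0.0606 < 0 → [-0.375, -0.359375]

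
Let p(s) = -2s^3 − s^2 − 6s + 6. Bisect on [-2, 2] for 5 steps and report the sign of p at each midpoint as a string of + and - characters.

m = 0, p(m) = 6 (+); new bracket [0, 2]
m = 1, p(m) = -3 (−); new bracket [0, 1]
m = 0.5, p(m) = 2.5 (+); new bracket [0.5, 1]
m = 0.75, p(m) = 0.0938 (+); new bracket [0.75, 1]
m = 0.875, p(m) = -1.3555 (−); new bracket [0.75, 0.875]

+-++-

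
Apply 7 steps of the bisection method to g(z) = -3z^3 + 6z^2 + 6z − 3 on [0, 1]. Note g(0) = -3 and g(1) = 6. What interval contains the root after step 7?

z = 0.5 gives g = 1.125, positive; keep [0, 0.5]
z = 0.25 gives g = -1.171875, negative; keep [0.25, 0.5]
z = 0.375 gives g = -0.064453, negative; keep [0.375, 0.5]
z = 0.4375 gives g = 0.5222, positive; keep [0.375, 0.4375]
z = 0.40625 gives g = 0.2266, positive; keep [0.375, 0.40625]
z = 0.390625 gives g = 0.0805, positive; keep [0.375, 0.390625]
z = 0.3828125 gives g = 0.0078, positive; keep [0.375, 0.3828125]

[0.375, 0.3828125]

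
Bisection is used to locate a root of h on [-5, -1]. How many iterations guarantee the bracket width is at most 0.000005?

20

Width after n steps is 4/2^n. Need 2^n ≥ 4/0.000005 = 800000.
2^19 = 524288 < 800000 ≤ 2^20 = 1048576, so n = 20.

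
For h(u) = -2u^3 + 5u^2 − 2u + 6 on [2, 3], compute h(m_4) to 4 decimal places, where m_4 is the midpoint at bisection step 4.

0.0542

midpoint 2.5: h = 1 > 0 → [2.5, 3]
midpoint 2.75: h = -3.28125 < 0 → [2.5, 2.75]
midpoint 2.625: h = -0.972656 < 0 → [2.5, 2.625]
midpoint 2.5625: h = 0.0542 > 0 → [2.5625, 2.625]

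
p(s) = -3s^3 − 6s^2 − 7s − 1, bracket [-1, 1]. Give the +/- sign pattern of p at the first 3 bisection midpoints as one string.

-++

m = 0, p(m) = -1 (−); new bracket [-1, 0]
m = -0.5, p(m) = 1.375 (+); new bracket [-0.5, 0]
m = -0.25, p(m) = 0.421875 (+); new bracket [-0.25, 0]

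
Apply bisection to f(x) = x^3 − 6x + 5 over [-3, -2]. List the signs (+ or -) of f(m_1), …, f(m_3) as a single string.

++-

m = -2.5, f(m) = 4.375 (+); new bracket [-3, -2.5]
m = -2.75, f(m) = 0.703125 (+); new bracket [-3, -2.75]
m = -2.875, f(m) = -1.513672 (−); new bracket [-2.875, -2.75]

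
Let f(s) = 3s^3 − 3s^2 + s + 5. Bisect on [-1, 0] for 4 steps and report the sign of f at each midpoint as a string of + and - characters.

s = -0.5 gives f = 3.375, positive; keep [-1, -0.5]
s = -0.75 gives f = 1.296875, positive; keep [-1, -0.75]
s = -0.875 gives f = -0.181641, negative; keep [-0.875, -0.75]
s = -0.8125 gives f = 0.5979, positive; keep [-0.875, -0.8125]

++-+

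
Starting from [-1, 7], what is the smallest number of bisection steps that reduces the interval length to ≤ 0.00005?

Width after n steps is 8/2^n. Need 2^n ≥ 8/0.00005 = 160000.
2^17 = 131072 < 160000 ≤ 2^18 = 262144, so n = 18.

18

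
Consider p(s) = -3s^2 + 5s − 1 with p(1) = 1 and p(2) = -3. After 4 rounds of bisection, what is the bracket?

p(1.5) = -0.25 < 0, so the root lies in [1, 1.5]
p(1.25) = 0.5625 > 0, so the root lies in [1.25, 1.5]
p(1.375) = 0.203125 > 0, so the root lies in [1.375, 1.5]
p(1.4375) = -0.0117 < 0, so the root lies in [1.375, 1.4375]

[1.375, 1.4375]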